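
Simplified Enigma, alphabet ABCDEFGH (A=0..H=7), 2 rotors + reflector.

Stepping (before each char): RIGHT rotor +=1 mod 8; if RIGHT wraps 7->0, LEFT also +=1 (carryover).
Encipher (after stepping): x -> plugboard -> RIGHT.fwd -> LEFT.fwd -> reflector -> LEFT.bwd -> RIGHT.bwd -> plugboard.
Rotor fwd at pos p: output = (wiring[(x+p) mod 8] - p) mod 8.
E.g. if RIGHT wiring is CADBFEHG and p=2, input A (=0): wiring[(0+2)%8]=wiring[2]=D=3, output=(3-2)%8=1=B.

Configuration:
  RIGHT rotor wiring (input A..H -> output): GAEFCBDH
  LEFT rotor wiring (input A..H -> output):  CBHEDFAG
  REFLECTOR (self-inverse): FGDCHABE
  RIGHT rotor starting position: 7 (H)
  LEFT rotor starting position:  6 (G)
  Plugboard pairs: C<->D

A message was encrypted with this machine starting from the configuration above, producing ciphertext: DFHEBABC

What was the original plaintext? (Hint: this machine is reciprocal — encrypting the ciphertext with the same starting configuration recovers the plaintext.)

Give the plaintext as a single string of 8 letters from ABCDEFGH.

Char 1 ('D'): step: R->0, L->7 (L advanced); D->plug->C->R->E->L->F->refl->A->L'->D->R'->G->plug->G
Char 2 ('F'): step: R->1, L=7; F->plug->F->R->C->L->C->refl->D->L'->B->R'->D->plug->C
Char 3 ('H'): step: R->2, L=7; H->plug->H->R->G->L->G->refl->B->L'->H->R'->D->plug->C
Char 4 ('E'): step: R->3, L=7; E->plug->E->R->E->L->F->refl->A->L'->D->R'->F->plug->F
Char 5 ('B'): step: R->4, L=7; B->plug->B->R->F->L->E->refl->H->L'->A->R'->G->plug->G
Char 6 ('A'): step: R->5, L=7; A->plug->A->R->E->L->F->refl->A->L'->D->R'->E->plug->E
Char 7 ('B'): step: R->6, L=7; B->plug->B->R->B->L->D->refl->C->L'->C->R'->D->plug->C
Char 8 ('C'): step: R->7, L=7; C->plug->D->R->F->L->E->refl->H->L'->A->R'->A->plug->A

Answer: GCCFGECA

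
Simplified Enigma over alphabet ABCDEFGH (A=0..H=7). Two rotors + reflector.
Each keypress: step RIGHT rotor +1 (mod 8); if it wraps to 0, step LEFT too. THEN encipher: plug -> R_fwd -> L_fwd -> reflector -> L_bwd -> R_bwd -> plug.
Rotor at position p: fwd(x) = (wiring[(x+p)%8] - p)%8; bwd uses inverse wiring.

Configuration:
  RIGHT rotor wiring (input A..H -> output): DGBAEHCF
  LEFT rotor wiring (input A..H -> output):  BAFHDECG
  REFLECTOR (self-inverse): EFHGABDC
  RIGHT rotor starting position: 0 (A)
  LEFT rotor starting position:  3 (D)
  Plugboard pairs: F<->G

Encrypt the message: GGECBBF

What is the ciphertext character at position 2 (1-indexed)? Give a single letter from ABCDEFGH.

Char 1 ('G'): step: R->1, L=3; G->plug->F->R->B->L->A->refl->E->L'->A->R'->B->plug->B
Char 2 ('G'): step: R->2, L=3; G->plug->F->R->D->L->H->refl->C->L'->H->R'->A->plug->A

A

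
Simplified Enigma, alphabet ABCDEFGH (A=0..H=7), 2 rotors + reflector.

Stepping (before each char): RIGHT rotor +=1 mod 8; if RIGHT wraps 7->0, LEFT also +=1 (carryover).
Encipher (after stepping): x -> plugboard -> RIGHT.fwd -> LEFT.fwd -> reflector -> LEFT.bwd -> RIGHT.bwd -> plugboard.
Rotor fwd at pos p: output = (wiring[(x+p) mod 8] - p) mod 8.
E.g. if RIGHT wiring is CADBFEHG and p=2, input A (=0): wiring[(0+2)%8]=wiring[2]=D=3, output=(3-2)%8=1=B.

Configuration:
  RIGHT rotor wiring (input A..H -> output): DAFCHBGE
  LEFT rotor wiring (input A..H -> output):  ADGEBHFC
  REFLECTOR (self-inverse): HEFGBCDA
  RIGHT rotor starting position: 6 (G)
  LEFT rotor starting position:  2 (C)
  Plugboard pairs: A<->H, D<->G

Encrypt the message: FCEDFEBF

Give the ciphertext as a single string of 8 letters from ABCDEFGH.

Char 1 ('F'): step: R->7, L=2; F->plug->F->R->A->L->E->refl->B->L'->H->R'->H->plug->A
Char 2 ('C'): step: R->0, L->3 (L advanced); C->plug->C->R->F->L->F->refl->C->L'->D->R'->A->plug->H
Char 3 ('E'): step: R->1, L=3; E->plug->E->R->A->L->B->refl->E->L'->C->R'->H->plug->A
Char 4 ('D'): step: R->2, L=3; D->plug->G->R->B->L->G->refl->D->L'->H->R'->D->plug->G
Char 5 ('F'): step: R->3, L=3; F->plug->F->R->A->L->B->refl->E->L'->C->R'->H->plug->A
Char 6 ('E'): step: R->4, L=3; E->plug->E->R->H->L->D->refl->G->L'->B->R'->G->plug->D
Char 7 ('B'): step: R->5, L=3; B->plug->B->R->B->L->G->refl->D->L'->H->R'->C->plug->C
Char 8 ('F'): step: R->6, L=3; F->plug->F->R->E->L->H->refl->A->L'->G->R'->B->plug->B

Answer: AHAGADCB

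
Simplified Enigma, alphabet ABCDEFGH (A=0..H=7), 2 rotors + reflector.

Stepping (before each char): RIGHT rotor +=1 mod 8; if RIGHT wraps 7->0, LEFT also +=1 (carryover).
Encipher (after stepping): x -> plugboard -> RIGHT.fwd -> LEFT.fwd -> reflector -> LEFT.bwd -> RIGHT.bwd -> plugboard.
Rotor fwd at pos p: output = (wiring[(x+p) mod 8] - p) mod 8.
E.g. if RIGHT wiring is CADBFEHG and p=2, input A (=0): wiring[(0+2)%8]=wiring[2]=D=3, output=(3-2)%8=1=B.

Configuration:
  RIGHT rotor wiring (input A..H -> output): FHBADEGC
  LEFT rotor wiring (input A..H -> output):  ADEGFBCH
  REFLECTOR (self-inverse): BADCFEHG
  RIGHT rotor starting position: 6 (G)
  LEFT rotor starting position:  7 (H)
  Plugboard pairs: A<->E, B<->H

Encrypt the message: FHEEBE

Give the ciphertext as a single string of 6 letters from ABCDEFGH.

Answer: GAGGCF

Derivation:
Char 1 ('F'): step: R->7, L=7; F->plug->F->R->E->L->H->refl->G->L'->F->R'->G->plug->G
Char 2 ('H'): step: R->0, L->0 (L advanced); H->plug->B->R->H->L->H->refl->G->L'->D->R'->E->plug->A
Char 3 ('E'): step: R->1, L=0; E->plug->A->R->G->L->C->refl->D->L'->B->R'->G->plug->G
Char 4 ('E'): step: R->2, L=0; E->plug->A->R->H->L->H->refl->G->L'->D->R'->G->plug->G
Char 5 ('B'): step: R->3, L=0; B->plug->H->R->G->L->C->refl->D->L'->B->R'->C->plug->C
Char 6 ('E'): step: R->4, L=0; E->plug->A->R->H->L->H->refl->G->L'->D->R'->F->plug->F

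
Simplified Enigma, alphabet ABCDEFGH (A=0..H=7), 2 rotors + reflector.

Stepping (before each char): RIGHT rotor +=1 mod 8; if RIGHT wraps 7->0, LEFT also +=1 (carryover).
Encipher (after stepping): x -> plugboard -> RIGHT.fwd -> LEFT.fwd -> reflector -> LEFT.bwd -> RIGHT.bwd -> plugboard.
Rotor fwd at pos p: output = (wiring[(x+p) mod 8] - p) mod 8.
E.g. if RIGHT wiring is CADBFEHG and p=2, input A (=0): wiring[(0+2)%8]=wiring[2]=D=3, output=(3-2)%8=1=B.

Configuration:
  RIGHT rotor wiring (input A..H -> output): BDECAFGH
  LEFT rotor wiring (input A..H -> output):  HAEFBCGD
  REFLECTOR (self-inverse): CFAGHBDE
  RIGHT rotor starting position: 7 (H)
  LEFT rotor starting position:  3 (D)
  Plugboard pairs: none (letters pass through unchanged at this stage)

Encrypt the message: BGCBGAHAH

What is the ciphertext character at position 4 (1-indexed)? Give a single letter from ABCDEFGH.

Char 1 ('B'): step: R->0, L->4 (L advanced); B->plug->B->R->D->L->H->refl->E->L'->F->R'->F->plug->F
Char 2 ('G'): step: R->1, L=4; G->plug->G->R->G->L->A->refl->C->L'->C->R'->A->plug->A
Char 3 ('C'): step: R->2, L=4; C->plug->C->R->G->L->A->refl->C->L'->C->R'->A->plug->A
Char 4 ('B'): step: R->3, L=4; B->plug->B->R->F->L->E->refl->H->L'->D->R'->D->plug->D

D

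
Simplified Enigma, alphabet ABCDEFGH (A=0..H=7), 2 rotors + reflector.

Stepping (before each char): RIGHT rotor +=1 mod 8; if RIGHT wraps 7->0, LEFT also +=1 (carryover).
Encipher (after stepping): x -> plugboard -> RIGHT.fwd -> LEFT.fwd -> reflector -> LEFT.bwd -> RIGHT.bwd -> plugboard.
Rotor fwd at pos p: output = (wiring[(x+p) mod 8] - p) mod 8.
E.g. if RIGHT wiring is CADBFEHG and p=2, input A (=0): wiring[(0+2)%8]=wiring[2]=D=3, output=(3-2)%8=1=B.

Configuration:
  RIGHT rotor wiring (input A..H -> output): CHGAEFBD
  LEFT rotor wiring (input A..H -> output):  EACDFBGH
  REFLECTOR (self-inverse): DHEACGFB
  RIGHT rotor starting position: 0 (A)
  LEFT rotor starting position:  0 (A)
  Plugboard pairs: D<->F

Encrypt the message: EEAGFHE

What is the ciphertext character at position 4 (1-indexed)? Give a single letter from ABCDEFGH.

Char 1 ('E'): step: R->1, L=0; E->plug->E->R->E->L->F->refl->G->L'->G->R'->A->plug->A
Char 2 ('E'): step: R->2, L=0; E->plug->E->R->H->L->H->refl->B->L'->F->R'->H->plug->H
Char 3 ('A'): step: R->3, L=0; A->plug->A->R->F->L->B->refl->H->L'->H->R'->F->plug->D
Char 4 ('G'): step: R->4, L=0; G->plug->G->R->C->L->C->refl->E->L'->A->R'->A->plug->A

A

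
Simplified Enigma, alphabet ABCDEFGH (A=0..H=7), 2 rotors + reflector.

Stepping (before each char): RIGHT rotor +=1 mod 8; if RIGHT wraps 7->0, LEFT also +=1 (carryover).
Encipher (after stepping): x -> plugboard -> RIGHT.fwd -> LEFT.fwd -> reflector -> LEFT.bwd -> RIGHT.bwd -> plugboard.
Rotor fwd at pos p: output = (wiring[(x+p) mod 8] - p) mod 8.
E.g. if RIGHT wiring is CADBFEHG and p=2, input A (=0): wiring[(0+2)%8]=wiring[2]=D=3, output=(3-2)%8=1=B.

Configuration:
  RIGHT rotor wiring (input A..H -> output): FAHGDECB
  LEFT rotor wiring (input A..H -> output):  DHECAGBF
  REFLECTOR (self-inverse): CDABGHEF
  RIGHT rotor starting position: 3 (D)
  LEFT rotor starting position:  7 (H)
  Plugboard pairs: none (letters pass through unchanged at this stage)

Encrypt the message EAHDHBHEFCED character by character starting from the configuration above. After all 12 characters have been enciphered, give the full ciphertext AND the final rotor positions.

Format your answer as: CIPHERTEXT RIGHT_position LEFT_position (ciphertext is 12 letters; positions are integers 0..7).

Char 1 ('E'): step: R->4, L=7; E->plug->E->R->B->L->E->refl->G->L'->A->R'->B->plug->B
Char 2 ('A'): step: R->5, L=7; A->plug->A->R->H->L->C->refl->A->L'->C->R'->F->plug->F
Char 3 ('H'): step: R->6, L=7; H->plug->H->R->G->L->H->refl->F->L'->D->R'->B->plug->B
Char 4 ('D'): step: R->7, L=7; D->plug->D->R->A->L->G->refl->E->L'->B->R'->C->plug->C
Char 5 ('H'): step: R->0, L->0 (L advanced); H->plug->H->R->B->L->H->refl->F->L'->H->R'->C->plug->C
Char 6 ('B'): step: R->1, L=0; B->plug->B->R->G->L->B->refl->D->L'->A->R'->G->plug->G
Char 7 ('H'): step: R->2, L=0; H->plug->H->R->G->L->B->refl->D->L'->A->R'->E->plug->E
Char 8 ('E'): step: R->3, L=0; E->plug->E->R->G->L->B->refl->D->L'->A->R'->B->plug->B
Char 9 ('F'): step: R->4, L=0; F->plug->F->R->E->L->A->refl->C->L'->D->R'->G->plug->G
Char 10 ('C'): step: R->5, L=0; C->plug->C->R->E->L->A->refl->C->L'->D->R'->E->plug->E
Char 11 ('E'): step: R->6, L=0; E->plug->E->R->B->L->H->refl->F->L'->H->R'->C->plug->C
Char 12 ('D'): step: R->7, L=0; D->plug->D->R->A->L->D->refl->B->L'->G->R'->B->plug->B
Final: ciphertext=BFBCCGEBGECB, RIGHT=7, LEFT=0

Answer: BFBCCGEBGECB 7 0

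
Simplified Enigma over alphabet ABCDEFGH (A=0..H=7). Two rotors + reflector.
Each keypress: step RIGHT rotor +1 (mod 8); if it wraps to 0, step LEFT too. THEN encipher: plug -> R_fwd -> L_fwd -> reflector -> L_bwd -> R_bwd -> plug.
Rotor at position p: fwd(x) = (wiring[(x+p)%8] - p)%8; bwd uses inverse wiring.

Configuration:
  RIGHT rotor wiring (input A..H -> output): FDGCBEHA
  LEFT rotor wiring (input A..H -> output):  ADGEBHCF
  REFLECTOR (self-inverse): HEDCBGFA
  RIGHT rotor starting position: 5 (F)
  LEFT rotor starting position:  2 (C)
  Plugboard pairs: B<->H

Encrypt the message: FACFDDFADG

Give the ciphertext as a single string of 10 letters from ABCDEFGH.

Char 1 ('F'): step: R->6, L=2; F->plug->F->R->E->L->A->refl->H->L'->C->R'->B->plug->H
Char 2 ('A'): step: R->7, L=2; A->plug->A->R->B->L->C->refl->D->L'->F->R'->G->plug->G
Char 3 ('C'): step: R->0, L->3 (L advanced); C->plug->C->R->G->L->A->refl->H->L'->D->R'->B->plug->H
Char 4 ('F'): step: R->1, L=3; F->plug->F->R->G->L->A->refl->H->L'->D->R'->E->plug->E
Char 5 ('D'): step: R->2, L=3; D->plug->D->R->C->L->E->refl->B->L'->A->R'->B->plug->H
Char 6 ('D'): step: R->3, L=3; D->plug->D->R->E->L->C->refl->D->L'->H->R'->A->plug->A
Char 7 ('F'): step: R->4, L=3; F->plug->F->R->H->L->D->refl->C->L'->E->R'->D->plug->D
Char 8 ('A'): step: R->5, L=3; A->plug->A->R->H->L->D->refl->C->L'->E->R'->H->plug->B
Char 9 ('D'): step: R->6, L=3; D->plug->D->R->F->L->F->refl->G->L'->B->R'->A->plug->A
Char 10 ('G'): step: R->7, L=3; G->plug->G->R->F->L->F->refl->G->L'->B->R'->A->plug->A

Answer: HGHEHADBAA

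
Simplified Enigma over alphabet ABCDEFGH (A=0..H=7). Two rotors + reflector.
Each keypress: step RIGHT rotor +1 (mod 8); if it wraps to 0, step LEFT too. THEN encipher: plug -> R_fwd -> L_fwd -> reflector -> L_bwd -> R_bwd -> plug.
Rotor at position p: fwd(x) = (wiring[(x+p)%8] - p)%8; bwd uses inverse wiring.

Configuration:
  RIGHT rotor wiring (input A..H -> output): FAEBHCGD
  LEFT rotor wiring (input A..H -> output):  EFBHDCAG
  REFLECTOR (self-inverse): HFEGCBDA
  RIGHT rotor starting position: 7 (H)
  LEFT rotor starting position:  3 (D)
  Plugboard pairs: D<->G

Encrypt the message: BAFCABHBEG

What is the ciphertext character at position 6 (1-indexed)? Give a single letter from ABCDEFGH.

Char 1 ('B'): step: R->0, L->4 (L advanced); B->plug->B->R->A->L->H->refl->A->L'->E->R'->C->plug->C
Char 2 ('A'): step: R->1, L=4; A->plug->A->R->H->L->D->refl->G->L'->B->R'->E->plug->E
Char 3 ('F'): step: R->2, L=4; F->plug->F->R->B->L->G->refl->D->L'->H->R'->B->plug->B
Char 4 ('C'): step: R->3, L=4; C->plug->C->R->H->L->D->refl->G->L'->B->R'->H->plug->H
Char 5 ('A'): step: R->4, L=4; A->plug->A->R->D->L->C->refl->E->L'->C->R'->C->plug->C
Char 6 ('B'): step: R->5, L=4; B->plug->B->R->B->L->G->refl->D->L'->H->R'->F->plug->F

F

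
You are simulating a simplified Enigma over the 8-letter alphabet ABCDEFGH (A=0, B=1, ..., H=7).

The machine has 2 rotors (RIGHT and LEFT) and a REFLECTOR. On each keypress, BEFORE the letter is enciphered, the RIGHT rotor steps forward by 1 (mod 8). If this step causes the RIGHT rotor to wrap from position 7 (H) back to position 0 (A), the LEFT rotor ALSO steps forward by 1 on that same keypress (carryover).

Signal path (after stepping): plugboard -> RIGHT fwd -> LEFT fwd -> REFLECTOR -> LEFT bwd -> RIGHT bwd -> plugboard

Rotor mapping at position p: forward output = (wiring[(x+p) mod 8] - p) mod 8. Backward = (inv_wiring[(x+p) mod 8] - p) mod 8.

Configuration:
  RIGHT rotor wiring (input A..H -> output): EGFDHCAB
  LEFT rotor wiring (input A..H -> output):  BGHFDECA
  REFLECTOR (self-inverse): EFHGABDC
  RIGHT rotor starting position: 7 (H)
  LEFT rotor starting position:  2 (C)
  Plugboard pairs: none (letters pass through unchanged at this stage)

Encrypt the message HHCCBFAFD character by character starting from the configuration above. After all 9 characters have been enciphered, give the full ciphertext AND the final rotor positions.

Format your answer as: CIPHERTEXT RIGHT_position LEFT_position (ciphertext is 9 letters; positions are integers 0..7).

Answer: EGEFDBHGH 0 4

Derivation:
Char 1 ('H'): step: R->0, L->3 (L advanced); H->plug->H->R->B->L->A->refl->E->L'->H->R'->E->plug->E
Char 2 ('H'): step: R->1, L=3; H->plug->H->R->D->L->H->refl->C->L'->A->R'->G->plug->G
Char 3 ('C'): step: R->2, L=3; C->plug->C->R->F->L->G->refl->D->L'->G->R'->E->plug->E
Char 4 ('C'): step: R->3, L=3; C->plug->C->R->H->L->E->refl->A->L'->B->R'->F->plug->F
Char 5 ('B'): step: R->4, L=3; B->plug->B->R->G->L->D->refl->G->L'->F->R'->D->plug->D
Char 6 ('F'): step: R->5, L=3; F->plug->F->R->A->L->C->refl->H->L'->D->R'->B->plug->B
Char 7 ('A'): step: R->6, L=3; A->plug->A->R->C->L->B->refl->F->L'->E->R'->H->plug->H
Char 8 ('F'): step: R->7, L=3; F->plug->F->R->A->L->C->refl->H->L'->D->R'->G->plug->G
Char 9 ('D'): step: R->0, L->4 (L advanced); D->plug->D->R->D->L->E->refl->A->L'->B->R'->H->plug->H
Final: ciphertext=EGEFDBHGH, RIGHT=0, LEFT=4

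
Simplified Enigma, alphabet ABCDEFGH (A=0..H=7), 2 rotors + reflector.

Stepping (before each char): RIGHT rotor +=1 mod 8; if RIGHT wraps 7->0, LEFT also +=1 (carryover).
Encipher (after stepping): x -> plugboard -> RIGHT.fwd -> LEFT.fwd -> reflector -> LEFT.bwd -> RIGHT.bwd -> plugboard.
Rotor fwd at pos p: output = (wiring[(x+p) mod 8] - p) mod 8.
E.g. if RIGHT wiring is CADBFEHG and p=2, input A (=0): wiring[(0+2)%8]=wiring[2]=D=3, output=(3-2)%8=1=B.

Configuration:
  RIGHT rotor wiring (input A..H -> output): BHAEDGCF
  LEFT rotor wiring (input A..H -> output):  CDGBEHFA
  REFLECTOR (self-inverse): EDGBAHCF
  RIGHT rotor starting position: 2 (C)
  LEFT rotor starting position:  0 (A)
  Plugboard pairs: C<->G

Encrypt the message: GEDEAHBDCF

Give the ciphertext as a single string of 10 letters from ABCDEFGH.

Answer: AGCHECGEBA

Derivation:
Char 1 ('G'): step: R->3, L=0; G->plug->C->R->D->L->B->refl->D->L'->B->R'->A->plug->A
Char 2 ('E'): step: R->4, L=0; E->plug->E->R->F->L->H->refl->F->L'->G->R'->C->plug->G
Char 3 ('D'): step: R->5, L=0; D->plug->D->R->E->L->E->refl->A->L'->H->R'->G->plug->C
Char 4 ('E'): step: R->6, L=0; E->plug->E->R->C->L->G->refl->C->L'->A->R'->H->plug->H
Char 5 ('A'): step: R->7, L=0; A->plug->A->R->G->L->F->refl->H->L'->F->R'->E->plug->E
Char 6 ('H'): step: R->0, L->1 (L advanced); H->plug->H->R->F->L->E->refl->A->L'->C->R'->G->plug->C
Char 7 ('B'): step: R->1, L=1; B->plug->B->R->H->L->B->refl->D->L'->D->R'->C->plug->G
Char 8 ('D'): step: R->2, L=1; D->plug->D->R->E->L->G->refl->C->L'->A->R'->E->plug->E
Char 9 ('C'): step: R->3, L=1; C->plug->G->R->E->L->G->refl->C->L'->A->R'->B->plug->B
Char 10 ('F'): step: R->4, L=1; F->plug->F->R->D->L->D->refl->B->L'->H->R'->A->plug->A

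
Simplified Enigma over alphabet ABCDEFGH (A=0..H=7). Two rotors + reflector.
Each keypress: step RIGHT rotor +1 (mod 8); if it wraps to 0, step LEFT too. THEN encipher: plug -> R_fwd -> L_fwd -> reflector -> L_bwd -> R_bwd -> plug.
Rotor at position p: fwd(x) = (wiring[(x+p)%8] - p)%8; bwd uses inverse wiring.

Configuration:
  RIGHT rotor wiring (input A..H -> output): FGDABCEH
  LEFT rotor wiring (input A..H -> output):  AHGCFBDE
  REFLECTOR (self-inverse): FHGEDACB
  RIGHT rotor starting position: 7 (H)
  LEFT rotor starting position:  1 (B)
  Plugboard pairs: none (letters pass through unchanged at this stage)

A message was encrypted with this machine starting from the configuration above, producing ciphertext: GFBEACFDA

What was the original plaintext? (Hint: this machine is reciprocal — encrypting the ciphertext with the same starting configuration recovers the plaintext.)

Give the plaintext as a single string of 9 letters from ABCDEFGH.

Answer: CHFGBDDGC

Derivation:
Char 1 ('G'): step: R->0, L->2 (L advanced); G->plug->G->R->E->L->B->refl->H->L'->D->R'->C->plug->C
Char 2 ('F'): step: R->1, L=2; F->plug->F->R->D->L->H->refl->B->L'->E->R'->H->plug->H
Char 3 ('B'): step: R->2, L=2; B->plug->B->R->G->L->G->refl->C->L'->F->R'->F->plug->F
Char 4 ('E'): step: R->3, L=2; E->plug->E->R->E->L->B->refl->H->L'->D->R'->G->plug->G
Char 5 ('A'): step: R->4, L=2; A->plug->A->R->F->L->C->refl->G->L'->G->R'->B->plug->B
Char 6 ('C'): step: R->5, L=2; C->plug->C->R->C->L->D->refl->E->L'->A->R'->D->plug->D
Char 7 ('F'): step: R->6, L=2; F->plug->F->R->C->L->D->refl->E->L'->A->R'->D->plug->D
Char 8 ('D'): step: R->7, L=2; D->plug->D->R->E->L->B->refl->H->L'->D->R'->G->plug->G
Char 9 ('A'): step: R->0, L->3 (L advanced); A->plug->A->R->F->L->F->refl->A->L'->D->R'->C->plug->C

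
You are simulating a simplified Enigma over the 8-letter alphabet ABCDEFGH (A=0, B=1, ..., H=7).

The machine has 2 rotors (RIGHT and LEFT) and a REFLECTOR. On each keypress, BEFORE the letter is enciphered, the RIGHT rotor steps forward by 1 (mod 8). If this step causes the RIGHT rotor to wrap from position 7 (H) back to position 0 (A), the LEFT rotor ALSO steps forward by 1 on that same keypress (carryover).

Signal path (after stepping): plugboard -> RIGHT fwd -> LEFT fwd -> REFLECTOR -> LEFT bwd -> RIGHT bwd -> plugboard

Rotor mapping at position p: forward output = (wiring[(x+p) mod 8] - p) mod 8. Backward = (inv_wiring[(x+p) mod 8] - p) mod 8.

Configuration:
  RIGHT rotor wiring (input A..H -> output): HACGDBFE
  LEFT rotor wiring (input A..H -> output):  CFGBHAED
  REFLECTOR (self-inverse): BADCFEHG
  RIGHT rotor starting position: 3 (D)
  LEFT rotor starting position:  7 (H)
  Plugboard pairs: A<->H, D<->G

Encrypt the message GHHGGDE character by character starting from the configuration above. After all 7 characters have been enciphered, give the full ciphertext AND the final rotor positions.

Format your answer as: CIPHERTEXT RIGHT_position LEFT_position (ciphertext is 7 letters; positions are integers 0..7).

Answer: HDFDFCD 2 0

Derivation:
Char 1 ('G'): step: R->4, L=7; G->plug->D->R->A->L->E->refl->F->L'->H->R'->A->plug->H
Char 2 ('H'): step: R->5, L=7; H->plug->A->R->E->L->C->refl->D->L'->B->R'->G->plug->D
Char 3 ('H'): step: R->6, L=7; H->plug->A->R->H->L->F->refl->E->L'->A->R'->F->plug->F
Char 4 ('G'): step: R->7, L=7; G->plug->D->R->D->L->H->refl->G->L'->C->R'->G->plug->D
Char 5 ('G'): step: R->0, L->0 (L advanced); G->plug->D->R->G->L->E->refl->F->L'->B->R'->F->plug->F
Char 6 ('D'): step: R->1, L=0; D->plug->G->R->D->L->B->refl->A->L'->F->R'->C->plug->C
Char 7 ('E'): step: R->2, L=0; E->plug->E->R->D->L->B->refl->A->L'->F->R'->G->plug->D
Final: ciphertext=HDFDFCD, RIGHT=2, LEFT=0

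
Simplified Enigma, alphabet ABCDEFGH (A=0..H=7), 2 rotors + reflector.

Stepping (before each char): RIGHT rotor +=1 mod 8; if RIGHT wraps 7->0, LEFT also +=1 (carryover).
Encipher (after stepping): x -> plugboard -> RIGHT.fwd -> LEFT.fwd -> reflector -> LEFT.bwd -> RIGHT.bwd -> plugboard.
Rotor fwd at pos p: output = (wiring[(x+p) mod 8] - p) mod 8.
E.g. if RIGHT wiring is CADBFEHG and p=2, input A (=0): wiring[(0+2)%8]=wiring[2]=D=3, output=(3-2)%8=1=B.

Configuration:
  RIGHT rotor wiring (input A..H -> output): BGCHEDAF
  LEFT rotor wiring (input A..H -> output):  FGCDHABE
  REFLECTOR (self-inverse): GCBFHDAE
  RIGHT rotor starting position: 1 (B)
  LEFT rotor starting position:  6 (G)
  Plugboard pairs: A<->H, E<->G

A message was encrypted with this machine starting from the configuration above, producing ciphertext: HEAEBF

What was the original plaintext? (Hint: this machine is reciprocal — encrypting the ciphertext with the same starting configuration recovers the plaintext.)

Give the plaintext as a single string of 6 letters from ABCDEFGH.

Char 1 ('H'): step: R->2, L=6; H->plug->A->R->A->L->D->refl->F->L'->F->R'->B->plug->B
Char 2 ('E'): step: R->3, L=6; E->plug->G->R->D->L->A->refl->G->L'->B->R'->B->plug->B
Char 3 ('A'): step: R->4, L=6; A->plug->H->R->D->L->A->refl->G->L'->B->R'->D->plug->D
Char 4 ('E'): step: R->5, L=6; E->plug->G->R->C->L->H->refl->E->L'->E->R'->D->plug->D
Char 5 ('B'): step: R->6, L=6; B->plug->B->R->H->L->C->refl->B->L'->G->R'->G->plug->E
Char 6 ('F'): step: R->7, L=6; F->plug->F->R->F->L->F->refl->D->L'->A->R'->E->plug->G

Answer: BBDDEG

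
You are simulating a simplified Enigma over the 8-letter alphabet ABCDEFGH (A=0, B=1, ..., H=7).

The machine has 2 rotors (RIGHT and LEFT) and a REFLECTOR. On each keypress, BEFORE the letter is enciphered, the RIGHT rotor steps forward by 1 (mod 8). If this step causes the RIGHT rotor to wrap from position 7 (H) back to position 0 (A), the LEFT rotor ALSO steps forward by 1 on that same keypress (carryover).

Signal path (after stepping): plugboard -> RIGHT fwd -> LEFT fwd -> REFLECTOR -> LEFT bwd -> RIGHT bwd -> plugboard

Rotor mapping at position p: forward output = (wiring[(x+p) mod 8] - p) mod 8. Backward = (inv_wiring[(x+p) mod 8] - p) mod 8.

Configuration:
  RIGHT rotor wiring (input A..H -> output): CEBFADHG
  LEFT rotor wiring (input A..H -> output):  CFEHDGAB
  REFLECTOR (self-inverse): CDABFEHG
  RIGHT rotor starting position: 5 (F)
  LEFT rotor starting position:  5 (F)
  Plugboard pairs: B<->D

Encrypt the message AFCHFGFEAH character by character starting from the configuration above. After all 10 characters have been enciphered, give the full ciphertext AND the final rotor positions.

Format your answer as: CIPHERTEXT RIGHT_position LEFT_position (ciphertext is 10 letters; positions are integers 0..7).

Answer: DHBGDDDGHA 7 6

Derivation:
Char 1 ('A'): step: R->6, L=5; A->plug->A->R->B->L->D->refl->B->L'->A->R'->B->plug->D
Char 2 ('F'): step: R->7, L=5; F->plug->F->R->B->L->D->refl->B->L'->A->R'->H->plug->H
Char 3 ('C'): step: R->0, L->6 (L advanced); C->plug->C->R->B->L->D->refl->B->L'->F->R'->D->plug->B
Char 4 ('H'): step: R->1, L=6; H->plug->H->R->B->L->D->refl->B->L'->F->R'->G->plug->G
Char 5 ('F'): step: R->2, L=6; F->plug->F->R->E->L->G->refl->H->L'->D->R'->B->plug->D
Char 6 ('G'): step: R->3, L=6; G->plug->G->R->B->L->D->refl->B->L'->F->R'->B->plug->D
Char 7 ('F'): step: R->4, L=6; F->plug->F->R->A->L->C->refl->A->L'->H->R'->B->plug->D
Char 8 ('E'): step: R->5, L=6; E->plug->E->R->H->L->A->refl->C->L'->A->R'->G->plug->G
Char 9 ('A'): step: R->6, L=6; A->plug->A->R->B->L->D->refl->B->L'->F->R'->H->plug->H
Char 10 ('H'): step: R->7, L=6; H->plug->H->R->A->L->C->refl->A->L'->H->R'->A->plug->A
Final: ciphertext=DHBGDDDGHA, RIGHT=7, LEFT=6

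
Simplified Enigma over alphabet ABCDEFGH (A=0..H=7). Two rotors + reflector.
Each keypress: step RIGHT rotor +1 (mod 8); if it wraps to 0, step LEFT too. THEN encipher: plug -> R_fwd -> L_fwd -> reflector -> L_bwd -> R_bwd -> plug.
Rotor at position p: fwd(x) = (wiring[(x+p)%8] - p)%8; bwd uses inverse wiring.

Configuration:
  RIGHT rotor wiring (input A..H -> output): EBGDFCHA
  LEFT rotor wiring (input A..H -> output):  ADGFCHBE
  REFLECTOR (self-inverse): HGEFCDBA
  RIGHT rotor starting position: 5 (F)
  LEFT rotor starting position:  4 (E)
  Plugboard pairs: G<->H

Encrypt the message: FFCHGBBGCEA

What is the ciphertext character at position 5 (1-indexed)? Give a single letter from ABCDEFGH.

Char 1 ('F'): step: R->6, L=4; F->plug->F->R->F->L->H->refl->A->L'->D->R'->D->plug->D
Char 2 ('F'): step: R->7, L=4; F->plug->F->R->G->L->C->refl->E->L'->E->R'->E->plug->E
Char 3 ('C'): step: R->0, L->5 (L advanced); C->plug->C->R->G->L->A->refl->H->L'->C->R'->F->plug->F
Char 4 ('H'): step: R->1, L=5; H->plug->G->R->H->L->F->refl->D->L'->D->R'->H->plug->G
Char 5 ('G'): step: R->2, L=5; G->plug->H->R->H->L->F->refl->D->L'->D->R'->C->plug->C

C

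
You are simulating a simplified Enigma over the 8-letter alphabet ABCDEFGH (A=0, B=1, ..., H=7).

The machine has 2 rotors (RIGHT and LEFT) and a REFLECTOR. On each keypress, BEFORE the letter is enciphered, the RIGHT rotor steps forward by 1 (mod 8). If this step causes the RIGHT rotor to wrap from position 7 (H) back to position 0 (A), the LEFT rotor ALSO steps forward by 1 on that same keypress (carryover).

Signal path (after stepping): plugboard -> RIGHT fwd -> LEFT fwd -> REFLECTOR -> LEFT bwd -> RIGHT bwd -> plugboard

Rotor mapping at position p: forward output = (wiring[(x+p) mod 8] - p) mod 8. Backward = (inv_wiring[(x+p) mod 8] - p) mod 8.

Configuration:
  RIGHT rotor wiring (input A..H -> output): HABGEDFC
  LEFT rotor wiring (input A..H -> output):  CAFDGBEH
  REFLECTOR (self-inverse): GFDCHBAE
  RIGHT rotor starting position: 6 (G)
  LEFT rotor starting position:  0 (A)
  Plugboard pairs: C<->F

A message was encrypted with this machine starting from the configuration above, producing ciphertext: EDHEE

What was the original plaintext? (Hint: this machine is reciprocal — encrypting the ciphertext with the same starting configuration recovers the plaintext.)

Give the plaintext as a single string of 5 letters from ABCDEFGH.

Answer: HECAA

Derivation:
Char 1 ('E'): step: R->7, L=0; E->plug->E->R->H->L->H->refl->E->L'->G->R'->H->plug->H
Char 2 ('D'): step: R->0, L->1 (L advanced); D->plug->D->R->G->L->G->refl->A->L'->E->R'->E->plug->E
Char 3 ('H'): step: R->1, L=1; H->plug->H->R->G->L->G->refl->A->L'->E->R'->F->plug->C
Char 4 ('E'): step: R->2, L=1; E->plug->E->R->D->L->F->refl->B->L'->H->R'->A->plug->A
Char 5 ('E'): step: R->3, L=1; E->plug->E->R->H->L->B->refl->F->L'->D->R'->A->plug->A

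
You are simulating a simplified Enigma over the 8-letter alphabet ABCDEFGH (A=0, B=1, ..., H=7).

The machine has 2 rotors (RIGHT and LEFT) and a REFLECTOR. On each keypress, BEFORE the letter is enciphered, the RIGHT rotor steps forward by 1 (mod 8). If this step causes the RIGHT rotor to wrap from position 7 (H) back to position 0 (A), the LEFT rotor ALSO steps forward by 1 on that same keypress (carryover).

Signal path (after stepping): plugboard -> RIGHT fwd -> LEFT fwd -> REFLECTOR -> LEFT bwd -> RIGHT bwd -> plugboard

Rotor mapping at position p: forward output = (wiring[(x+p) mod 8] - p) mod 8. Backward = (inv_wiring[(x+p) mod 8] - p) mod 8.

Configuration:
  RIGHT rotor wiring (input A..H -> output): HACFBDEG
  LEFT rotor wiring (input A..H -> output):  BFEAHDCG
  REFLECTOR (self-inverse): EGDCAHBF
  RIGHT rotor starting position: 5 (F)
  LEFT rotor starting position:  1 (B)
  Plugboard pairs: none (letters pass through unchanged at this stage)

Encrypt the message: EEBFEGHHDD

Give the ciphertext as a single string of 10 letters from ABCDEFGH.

Answer: CFABHFEFAC

Derivation:
Char 1 ('E'): step: R->6, L=1; E->plug->E->R->E->L->C->refl->D->L'->B->R'->C->plug->C
Char 2 ('E'): step: R->7, L=1; E->plug->E->R->G->L->F->refl->H->L'->C->R'->F->plug->F
Char 3 ('B'): step: R->0, L->2 (L advanced); B->plug->B->R->A->L->C->refl->D->L'->H->R'->A->plug->A
Char 4 ('F'): step: R->1, L=2; F->plug->F->R->D->L->B->refl->G->L'->B->R'->B->plug->B
Char 5 ('E'): step: R->2, L=2; E->plug->E->R->C->L->F->refl->H->L'->G->R'->H->plug->H
Char 6 ('G'): step: R->3, L=2; G->plug->G->R->F->L->E->refl->A->L'->E->R'->F->plug->F
Char 7 ('H'): step: R->4, L=2; H->plug->H->R->B->L->G->refl->B->L'->D->R'->E->plug->E
Char 8 ('H'): step: R->5, L=2; H->plug->H->R->E->L->A->refl->E->L'->F->R'->F->plug->F
Char 9 ('D'): step: R->6, L=2; D->plug->D->R->C->L->F->refl->H->L'->G->R'->A->plug->A
Char 10 ('D'): step: R->7, L=2; D->plug->D->R->D->L->B->refl->G->L'->B->R'->C->plug->C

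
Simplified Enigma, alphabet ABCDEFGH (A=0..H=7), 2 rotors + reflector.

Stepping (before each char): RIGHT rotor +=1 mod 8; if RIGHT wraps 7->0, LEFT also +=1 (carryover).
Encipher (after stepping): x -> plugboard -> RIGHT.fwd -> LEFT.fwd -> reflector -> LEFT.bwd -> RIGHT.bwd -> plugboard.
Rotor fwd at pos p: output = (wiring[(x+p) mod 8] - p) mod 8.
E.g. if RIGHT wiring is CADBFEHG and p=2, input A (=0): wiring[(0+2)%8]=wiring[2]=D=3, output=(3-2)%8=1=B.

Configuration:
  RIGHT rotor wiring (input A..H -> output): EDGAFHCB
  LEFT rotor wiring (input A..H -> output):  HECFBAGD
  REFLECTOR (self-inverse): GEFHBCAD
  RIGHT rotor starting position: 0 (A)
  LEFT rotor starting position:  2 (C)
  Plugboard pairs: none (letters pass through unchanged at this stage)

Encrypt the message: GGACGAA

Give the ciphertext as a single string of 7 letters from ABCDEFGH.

Char 1 ('G'): step: R->1, L=2; G->plug->G->R->A->L->A->refl->G->L'->D->R'->H->plug->H
Char 2 ('G'): step: R->2, L=2; G->plug->G->R->C->L->H->refl->D->L'->B->R'->H->plug->H
Char 3 ('A'): step: R->3, L=2; A->plug->A->R->F->L->B->refl->E->L'->E->R'->C->plug->C
Char 4 ('C'): step: R->4, L=2; C->plug->C->R->G->L->F->refl->C->L'->H->R'->F->plug->F
Char 5 ('G'): step: R->5, L=2; G->plug->G->R->D->L->G->refl->A->L'->A->R'->H->plug->H
Char 6 ('A'): step: R->6, L=2; A->plug->A->R->E->L->E->refl->B->L'->F->R'->D->plug->D
Char 7 ('A'): step: R->7, L=2; A->plug->A->R->C->L->H->refl->D->L'->B->R'->E->plug->E

Answer: HHCFHDE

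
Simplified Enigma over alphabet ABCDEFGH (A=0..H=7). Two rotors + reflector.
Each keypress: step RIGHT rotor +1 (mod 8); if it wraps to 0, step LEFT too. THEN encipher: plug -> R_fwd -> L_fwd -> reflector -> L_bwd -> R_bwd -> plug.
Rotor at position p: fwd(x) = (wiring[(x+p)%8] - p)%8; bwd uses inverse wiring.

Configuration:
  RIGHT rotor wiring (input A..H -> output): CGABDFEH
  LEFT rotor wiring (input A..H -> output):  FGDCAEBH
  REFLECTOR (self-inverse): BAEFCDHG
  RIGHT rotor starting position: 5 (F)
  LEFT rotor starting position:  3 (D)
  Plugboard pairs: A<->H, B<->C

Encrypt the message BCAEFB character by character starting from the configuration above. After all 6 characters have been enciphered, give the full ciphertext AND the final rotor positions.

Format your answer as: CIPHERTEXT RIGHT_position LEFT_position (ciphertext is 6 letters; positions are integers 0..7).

Char 1 ('B'): step: R->6, L=3; B->plug->C->R->E->L->E->refl->C->L'->F->R'->G->plug->G
Char 2 ('C'): step: R->7, L=3; C->plug->B->R->D->L->G->refl->H->L'->A->R'->A->plug->H
Char 3 ('A'): step: R->0, L->4 (L advanced); A->plug->H->R->H->L->G->refl->H->L'->G->R'->B->plug->C
Char 4 ('E'): step: R->1, L=4; E->plug->E->R->E->L->B->refl->A->L'->B->R'->H->plug->A
Char 5 ('F'): step: R->2, L=4; F->plug->F->R->F->L->C->refl->E->L'->A->R'->G->plug->G
Char 6 ('B'): step: R->3, L=4; B->plug->C->R->C->L->F->refl->D->L'->D->R'->G->plug->G
Final: ciphertext=GHCAGG, RIGHT=3, LEFT=4

Answer: GHCAGG 3 4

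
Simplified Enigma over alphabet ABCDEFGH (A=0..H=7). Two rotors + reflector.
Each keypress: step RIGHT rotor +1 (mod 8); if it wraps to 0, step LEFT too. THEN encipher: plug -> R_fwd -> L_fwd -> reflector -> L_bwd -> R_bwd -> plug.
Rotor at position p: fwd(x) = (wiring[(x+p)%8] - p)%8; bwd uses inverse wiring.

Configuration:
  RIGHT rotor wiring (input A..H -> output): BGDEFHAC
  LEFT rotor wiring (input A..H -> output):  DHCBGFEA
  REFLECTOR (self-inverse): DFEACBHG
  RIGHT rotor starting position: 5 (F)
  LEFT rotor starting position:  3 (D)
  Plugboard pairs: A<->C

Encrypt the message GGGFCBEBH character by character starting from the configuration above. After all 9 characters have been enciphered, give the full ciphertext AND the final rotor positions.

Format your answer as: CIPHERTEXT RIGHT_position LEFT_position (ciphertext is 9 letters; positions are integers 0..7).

Answer: DAAGGDFHG 6 4

Derivation:
Char 1 ('G'): step: R->6, L=3; G->plug->G->R->H->L->H->refl->G->L'->A->R'->D->plug->D
Char 2 ('G'): step: R->7, L=3; G->plug->G->R->A->L->G->refl->H->L'->H->R'->C->plug->A
Char 3 ('G'): step: R->0, L->4 (L advanced); G->plug->G->R->A->L->C->refl->E->L'->D->R'->C->plug->A
Char 4 ('F'): step: R->1, L=4; F->plug->F->R->H->L->F->refl->B->L'->B->R'->G->plug->G
Char 5 ('C'): step: R->2, L=4; C->plug->A->R->B->L->B->refl->F->L'->H->R'->G->plug->G
Char 6 ('B'): step: R->3, L=4; B->plug->B->R->C->L->A->refl->D->L'->F->R'->D->plug->D
Char 7 ('E'): step: R->4, L=4; E->plug->E->R->F->L->D->refl->A->L'->C->R'->F->plug->F
Char 8 ('B'): step: R->5, L=4; B->plug->B->R->D->L->E->refl->C->L'->A->R'->H->plug->H
Char 9 ('H'): step: R->6, L=4; H->plug->H->R->B->L->B->refl->F->L'->H->R'->G->plug->G
Final: ciphertext=DAAGGDFHG, RIGHT=6, LEFT=4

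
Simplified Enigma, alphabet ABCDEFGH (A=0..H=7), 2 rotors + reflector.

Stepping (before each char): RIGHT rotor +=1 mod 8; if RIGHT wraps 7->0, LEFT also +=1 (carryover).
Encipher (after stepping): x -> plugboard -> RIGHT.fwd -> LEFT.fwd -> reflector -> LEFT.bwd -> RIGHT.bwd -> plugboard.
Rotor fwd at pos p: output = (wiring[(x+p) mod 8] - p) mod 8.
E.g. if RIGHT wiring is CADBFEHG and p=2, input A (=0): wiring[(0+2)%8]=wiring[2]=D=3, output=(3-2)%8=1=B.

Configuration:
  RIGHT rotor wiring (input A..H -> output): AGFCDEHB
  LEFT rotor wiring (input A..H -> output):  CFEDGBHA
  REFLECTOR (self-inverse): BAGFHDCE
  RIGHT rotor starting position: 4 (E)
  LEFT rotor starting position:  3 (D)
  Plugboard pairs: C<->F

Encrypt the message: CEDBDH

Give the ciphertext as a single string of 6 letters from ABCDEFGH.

Answer: ADAFFB

Derivation:
Char 1 ('C'): step: R->5, L=3; C->plug->F->R->A->L->A->refl->B->L'->H->R'->A->plug->A
Char 2 ('E'): step: R->6, L=3; E->plug->E->R->H->L->B->refl->A->L'->A->R'->D->plug->D
Char 3 ('D'): step: R->7, L=3; D->plug->D->R->G->L->C->refl->G->L'->C->R'->A->plug->A
Char 4 ('B'): step: R->0, L->4 (L advanced); B->plug->B->R->G->L->A->refl->B->L'->F->R'->C->plug->F
Char 5 ('D'): step: R->1, L=4; D->plug->D->R->C->L->D->refl->F->L'->B->R'->C->plug->F
Char 6 ('H'): step: R->2, L=4; H->plug->H->R->E->L->G->refl->C->L'->A->R'->B->plug->B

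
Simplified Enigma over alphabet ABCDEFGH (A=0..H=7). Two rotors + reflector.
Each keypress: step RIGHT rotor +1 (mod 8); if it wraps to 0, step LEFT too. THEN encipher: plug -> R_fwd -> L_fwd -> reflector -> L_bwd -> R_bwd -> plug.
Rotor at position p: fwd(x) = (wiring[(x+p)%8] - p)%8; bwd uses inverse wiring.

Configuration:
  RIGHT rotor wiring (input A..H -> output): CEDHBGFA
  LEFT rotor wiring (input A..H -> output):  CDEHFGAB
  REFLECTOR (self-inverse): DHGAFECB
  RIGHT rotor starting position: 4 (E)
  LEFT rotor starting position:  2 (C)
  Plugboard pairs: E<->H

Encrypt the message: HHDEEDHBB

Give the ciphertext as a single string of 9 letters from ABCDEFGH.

Answer: DAHCFAFHC

Derivation:
Char 1 ('H'): step: R->5, L=2; H->plug->E->R->H->L->B->refl->H->L'->F->R'->D->plug->D
Char 2 ('H'): step: R->6, L=2; H->plug->E->R->F->L->H->refl->B->L'->H->R'->A->plug->A
Char 3 ('D'): step: R->7, L=2; D->plug->D->R->E->L->G->refl->C->L'->A->R'->E->plug->H
Char 4 ('E'): step: R->0, L->3 (L advanced); E->plug->H->R->A->L->E->refl->F->L'->D->R'->C->plug->C
Char 5 ('E'): step: R->1, L=3; E->plug->H->R->B->L->C->refl->G->L'->E->R'->F->plug->F
Char 6 ('D'): step: R->2, L=3; D->plug->D->R->E->L->G->refl->C->L'->B->R'->A->plug->A
Char 7 ('H'): step: R->3, L=3; H->plug->E->R->F->L->H->refl->B->L'->H->R'->F->plug->F
Char 8 ('B'): step: R->4, L=3; B->plug->B->R->C->L->D->refl->A->L'->G->R'->E->plug->H
Char 9 ('B'): step: R->5, L=3; B->plug->B->R->A->L->E->refl->F->L'->D->R'->C->plug->C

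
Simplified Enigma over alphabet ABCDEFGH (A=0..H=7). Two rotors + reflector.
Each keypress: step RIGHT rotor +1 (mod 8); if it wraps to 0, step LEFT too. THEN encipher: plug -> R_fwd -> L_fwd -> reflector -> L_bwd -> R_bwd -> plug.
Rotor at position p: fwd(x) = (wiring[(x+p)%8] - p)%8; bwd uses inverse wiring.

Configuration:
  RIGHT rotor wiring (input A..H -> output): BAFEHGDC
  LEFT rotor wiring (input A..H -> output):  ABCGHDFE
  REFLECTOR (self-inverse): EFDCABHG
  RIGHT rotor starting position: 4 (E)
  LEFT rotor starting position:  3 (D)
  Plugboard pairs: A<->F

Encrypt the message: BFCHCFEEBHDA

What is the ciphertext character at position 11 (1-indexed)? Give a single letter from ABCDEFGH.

Char 1 ('B'): step: R->5, L=3; B->plug->B->R->G->L->G->refl->H->L'->H->R'->G->plug->G
Char 2 ('F'): step: R->6, L=3; F->plug->A->R->F->L->F->refl->B->L'->E->R'->B->plug->B
Char 3 ('C'): step: R->7, L=3; C->plug->C->R->B->L->E->refl->A->L'->C->R'->B->plug->B
Char 4 ('H'): step: R->0, L->4 (L advanced); H->plug->H->R->C->L->B->refl->F->L'->F->R'->C->plug->C
Char 5 ('C'): step: R->1, L=4; C->plug->C->R->D->L->A->refl->E->L'->E->R'->B->plug->B
Char 6 ('F'): step: R->2, L=4; F->plug->A->R->D->L->A->refl->E->L'->E->R'->D->plug->D
Char 7 ('E'): step: R->3, L=4; E->plug->E->R->H->L->C->refl->D->L'->A->R'->D->plug->D
Char 8 ('E'): step: R->4, L=4; E->plug->E->R->F->L->F->refl->B->L'->C->R'->B->plug->B
Char 9 ('B'): step: R->5, L=4; B->plug->B->R->G->L->G->refl->H->L'->B->R'->A->plug->F
Char 10 ('H'): step: R->6, L=4; H->plug->H->R->A->L->D->refl->C->L'->H->R'->E->plug->E
Char 11 ('D'): step: R->7, L=4; D->plug->D->R->G->L->G->refl->H->L'->B->R'->C->plug->C

C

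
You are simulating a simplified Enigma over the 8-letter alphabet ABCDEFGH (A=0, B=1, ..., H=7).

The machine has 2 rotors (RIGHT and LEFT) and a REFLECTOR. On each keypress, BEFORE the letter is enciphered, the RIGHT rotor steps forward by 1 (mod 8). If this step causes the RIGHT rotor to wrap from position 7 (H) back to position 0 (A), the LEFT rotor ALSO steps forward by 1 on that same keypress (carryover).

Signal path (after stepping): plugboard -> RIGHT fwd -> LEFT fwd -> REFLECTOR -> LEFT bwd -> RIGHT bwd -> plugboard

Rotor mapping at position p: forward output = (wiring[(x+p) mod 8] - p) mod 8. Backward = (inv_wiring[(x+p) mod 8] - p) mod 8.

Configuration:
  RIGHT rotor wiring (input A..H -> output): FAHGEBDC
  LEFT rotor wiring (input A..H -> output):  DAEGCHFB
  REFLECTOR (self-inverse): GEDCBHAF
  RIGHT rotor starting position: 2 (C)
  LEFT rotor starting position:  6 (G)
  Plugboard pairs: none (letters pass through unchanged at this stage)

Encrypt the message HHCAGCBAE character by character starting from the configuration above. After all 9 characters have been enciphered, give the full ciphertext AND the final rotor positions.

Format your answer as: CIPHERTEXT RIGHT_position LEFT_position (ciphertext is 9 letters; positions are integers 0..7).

Answer: GAABDDAFC 3 7

Derivation:
Char 1 ('H'): step: R->3, L=6; H->plug->H->R->E->L->G->refl->A->L'->F->R'->G->plug->G
Char 2 ('H'): step: R->4, L=6; H->plug->H->R->C->L->F->refl->H->L'->A->R'->A->plug->A
Char 3 ('C'): step: R->5, L=6; C->plug->C->R->F->L->A->refl->G->L'->E->R'->A->plug->A
Char 4 ('A'): step: R->6, L=6; A->plug->A->R->F->L->A->refl->G->L'->E->R'->B->plug->B
Char 5 ('G'): step: R->7, L=6; G->plug->G->R->C->L->F->refl->H->L'->A->R'->D->plug->D
Char 6 ('C'): step: R->0, L->7 (L advanced); C->plug->C->R->H->L->G->refl->A->L'->G->R'->D->plug->D
Char 7 ('B'): step: R->1, L=7; B->plug->B->R->G->L->A->refl->G->L'->H->R'->A->plug->A
Char 8 ('A'): step: R->2, L=7; A->plug->A->R->F->L->D->refl->C->L'->A->R'->F->plug->F
Char 9 ('E'): step: R->3, L=7; E->plug->E->R->H->L->G->refl->A->L'->G->R'->C->plug->C
Final: ciphertext=GAABDDAFC, RIGHT=3, LEFT=7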